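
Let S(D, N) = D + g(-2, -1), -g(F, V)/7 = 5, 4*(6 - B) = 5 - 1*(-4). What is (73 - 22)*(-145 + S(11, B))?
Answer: -8619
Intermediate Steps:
B = 15/4 (B = 6 - (5 - 1*(-4))/4 = 6 - (5 + 4)/4 = 6 - ¼*9 = 6 - 9/4 = 15/4 ≈ 3.7500)
g(F, V) = -35 (g(F, V) = -7*5 = -35)
S(D, N) = -35 + D (S(D, N) = D - 35 = -35 + D)
(73 - 22)*(-145 + S(11, B)) = (73 - 22)*(-145 + (-35 + 11)) = 51*(-145 - 24) = 51*(-169) = -8619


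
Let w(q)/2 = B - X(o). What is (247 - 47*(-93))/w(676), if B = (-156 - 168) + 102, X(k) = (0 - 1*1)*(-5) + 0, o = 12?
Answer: -2309/227 ≈ -10.172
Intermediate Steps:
X(k) = 5 (X(k) = (0 - 1)*(-5) + 0 = -1*(-5) + 0 = 5 + 0 = 5)
B = -222 (B = -324 + 102 = -222)
w(q) = -454 (w(q) = 2*(-222 - 1*5) = 2*(-222 - 5) = 2*(-227) = -454)
(247 - 47*(-93))/w(676) = (247 - 47*(-93))/(-454) = (247 + 4371)*(-1/454) = 4618*(-1/454) = -2309/227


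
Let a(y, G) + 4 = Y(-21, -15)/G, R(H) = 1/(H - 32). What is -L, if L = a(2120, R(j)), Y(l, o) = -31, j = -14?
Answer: -1422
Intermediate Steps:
R(H) = 1/(-32 + H)
a(y, G) = -4 - 31/G
L = 1422 (L = -4 - 31/(1/(-32 - 14)) = -4 - 31/(1/(-46)) = -4 - 31/(-1/46) = -4 - 31*(-46) = -4 + 1426 = 1422)
-L = -1*1422 = -1422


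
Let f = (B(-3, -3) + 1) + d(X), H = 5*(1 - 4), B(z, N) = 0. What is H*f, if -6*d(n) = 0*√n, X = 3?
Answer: -15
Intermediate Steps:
d(n) = 0 (d(n) = -0*√n = -⅙*0 = 0)
H = -15 (H = 5*(-3) = -15)
f = 1 (f = (0 + 1) + 0 = 1 + 0 = 1)
H*f = -15*1 = -15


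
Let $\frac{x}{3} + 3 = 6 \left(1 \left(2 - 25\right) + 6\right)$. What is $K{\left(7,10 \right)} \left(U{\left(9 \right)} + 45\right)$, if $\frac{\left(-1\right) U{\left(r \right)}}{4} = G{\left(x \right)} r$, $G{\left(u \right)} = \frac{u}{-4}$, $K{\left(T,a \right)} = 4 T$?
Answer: $-78120$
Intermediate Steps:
$x = -315$ ($x = -9 + 3 \cdot 6 \left(1 \left(2 - 25\right) + 6\right) = -9 + 3 \cdot 6 \left(1 \left(-23\right) + 6\right) = -9 + 3 \cdot 6 \left(-23 + 6\right) = -9 + 3 \cdot 6 \left(-17\right) = -9 + 3 \left(-102\right) = -9 - 306 = -315$)
$G{\left(u \right)} = - \frac{u}{4}$ ($G{\left(u \right)} = u \left(- \frac{1}{4}\right) = - \frac{u}{4}$)
$U{\left(r \right)} = - 315 r$ ($U{\left(r \right)} = - 4 \left(- \frac{1}{4}\right) \left(-315\right) r = - 4 \frac{315 r}{4} = - 315 r$)
$K{\left(7,10 \right)} \left(U{\left(9 \right)} + 45\right) = 4 \cdot 7 \left(\left(-315\right) 9 + 45\right) = 28 \left(-2835 + 45\right) = 28 \left(-2790\right) = -78120$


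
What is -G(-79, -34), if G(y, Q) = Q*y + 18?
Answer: -2704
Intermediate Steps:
G(y, Q) = 18 + Q*y
-G(-79, -34) = -(18 - 34*(-79)) = -(18 + 2686) = -1*2704 = -2704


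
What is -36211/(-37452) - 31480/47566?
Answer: 271711733/890720916 ≈ 0.30505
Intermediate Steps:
-36211/(-37452) - 31480/47566 = -36211*(-1/37452) - 31480*1/47566 = 36211/37452 - 15740/23783 = 271711733/890720916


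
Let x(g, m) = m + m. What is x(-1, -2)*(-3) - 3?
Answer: 9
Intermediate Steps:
x(g, m) = 2*m
x(-1, -2)*(-3) - 3 = (2*(-2))*(-3) - 3 = -4*(-3) - 3 = 12 - 3 = 9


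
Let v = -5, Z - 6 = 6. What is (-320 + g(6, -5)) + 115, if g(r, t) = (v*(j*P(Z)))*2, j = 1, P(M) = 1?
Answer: -215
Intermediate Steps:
Z = 12 (Z = 6 + 6 = 12)
g(r, t) = -10 (g(r, t) = -5*2 = -10)
(-320 + g(6, -5)) + 115 = (-320 - 10) + 115 = -330 + 115 = -215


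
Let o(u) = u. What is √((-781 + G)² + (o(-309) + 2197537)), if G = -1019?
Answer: 2*√1359307 ≈ 2331.8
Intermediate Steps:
√((-781 + G)² + (o(-309) + 2197537)) = √((-781 - 1019)² + (-309 + 2197537)) = √((-1800)² + 2197228) = √(3240000 + 2197228) = √5437228 = 2*√1359307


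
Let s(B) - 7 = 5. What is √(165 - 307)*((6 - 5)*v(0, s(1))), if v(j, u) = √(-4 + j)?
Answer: -2*√142 ≈ -23.833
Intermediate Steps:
s(B) = 12 (s(B) = 7 + 5 = 12)
√(165 - 307)*((6 - 5)*v(0, s(1))) = √(165 - 307)*((6 - 5)*√(-4 + 0)) = √(-142)*(1*√(-4)) = (I*√142)*(1*(2*I)) = (I*√142)*(2*I) = -2*√142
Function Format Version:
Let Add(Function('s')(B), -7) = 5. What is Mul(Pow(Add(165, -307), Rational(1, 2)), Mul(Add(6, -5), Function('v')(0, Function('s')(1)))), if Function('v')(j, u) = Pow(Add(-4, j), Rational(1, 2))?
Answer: Mul(-2, Pow(142, Rational(1, 2))) ≈ -23.833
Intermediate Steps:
Function('s')(B) = 12 (Function('s')(B) = Add(7, 5) = 12)
Mul(Pow(Add(165, -307), Rational(1, 2)), Mul(Add(6, -5), Function('v')(0, Function('s')(1)))) = Mul(Pow(Add(165, -307), Rational(1, 2)), Mul(Add(6, -5), Pow(Add(-4, 0), Rational(1, 2)))) = Mul(Pow(-142, Rational(1, 2)), Mul(1, Pow(-4, Rational(1, 2)))) = Mul(Mul(I, Pow(142, Rational(1, 2))), Mul(1, Mul(2, I))) = Mul(Mul(I, Pow(142, Rational(1, 2))), Mul(2, I)) = Mul(-2, Pow(142, Rational(1, 2)))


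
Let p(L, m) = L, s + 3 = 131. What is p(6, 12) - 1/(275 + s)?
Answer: 2417/403 ≈ 5.9975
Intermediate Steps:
s = 128 (s = -3 + 131 = 128)
p(6, 12) - 1/(275 + s) = 6 - 1/(275 + 128) = 6 - 1/403 = 2417/403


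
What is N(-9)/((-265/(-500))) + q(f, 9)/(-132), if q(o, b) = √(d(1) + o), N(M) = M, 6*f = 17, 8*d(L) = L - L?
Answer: -900/53 - √102/792 ≈ -16.994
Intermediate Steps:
d(L) = 0 (d(L) = (L - L)/8 = (⅛)*0 = 0)
f = 17/6 (f = (⅙)*17 = 17/6 ≈ 2.8333)
q(o, b) = √o (q(o, b) = √(0 + o) = √o)
N(-9)/((-265/(-500))) + q(f, 9)/(-132) = -9/((-265/(-500))) + √(17/6)/(-132) = -9/((-265*(-1/500))) + (√102/6)*(-1/132) = -9/53/100 - √102/792 = -9*100/53 - √102/792 = -900/53 - √102/792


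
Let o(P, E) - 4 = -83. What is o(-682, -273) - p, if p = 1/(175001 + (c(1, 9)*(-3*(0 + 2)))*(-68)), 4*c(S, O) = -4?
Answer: -13792848/174593 ≈ -79.000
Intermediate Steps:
o(P, E) = -79 (o(P, E) = 4 - 83 = -79)
c(S, O) = -1 (c(S, O) = (1/4)*(-4) = -1)
p = 1/174593 (p = 1/(175001 - (-3)*(0 + 2)*(-68)) = 1/(175001 - (-3)*2*(-68)) = 1/(175001 - 1*(-6)*(-68)) = 1/(175001 + 6*(-68)) = 1/(175001 - 408) = 1/174593 ≈ 5.7276e-6)
o(-682, -273) - p = -79 - 1*1/174593 = -79 - 1/174593 = -13792848/174593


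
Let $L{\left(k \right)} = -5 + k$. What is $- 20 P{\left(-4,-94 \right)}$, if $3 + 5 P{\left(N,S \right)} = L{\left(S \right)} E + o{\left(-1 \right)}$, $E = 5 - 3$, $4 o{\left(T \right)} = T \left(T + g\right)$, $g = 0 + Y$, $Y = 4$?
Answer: $807$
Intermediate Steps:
$g = 4$ ($g = 0 + 4 = 4$)
$o{\left(T \right)} = \frac{T \left(4 + T\right)}{4}$ ($o{\left(T \right)} = \frac{T \left(T + 4\right)}{4} = \frac{T \left(4 + T\right)}{4}$)
$E = 2$ ($E = 5 - 3 = 2$)
$P{\left(N,S \right)} = - \frac{11}{4} + \frac{2 S}{5}$ ($P{\left(N,S \right)} = - \frac{3}{5} + \frac{\left(-5 + S\right) 2 + \frac{1}{4} \left(-1\right) \left(4 - 1\right)}{5} = - \frac{3}{5} + \frac{\left(-10 + 2 S\right) + \frac{1}{4} \left(-1\right) 3}{5} = - \frac{3}{5} + \frac{\left(-10 + 2 S\right) - \frac{3}{4}}{5} = - \frac{3}{5} + \frac{- \frac{43}{4} + 2 S}{5} = - \frac{3}{5} + \left(- \frac{43}{20} + \frac{2 S}{5}\right) = - \frac{11}{4} + \frac{2 S}{5}$)
$- 20 P{\left(-4,-94 \right)} = - 20 \left(- \frac{11}{4} + \frac{2}{5} \left(-94\right)\right) = - 20 \left(- \frac{11}{4} - \frac{188}{5}\right) = \left(-20\right) \left(- \frac{807}{20}\right) = 807$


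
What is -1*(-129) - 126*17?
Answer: -2013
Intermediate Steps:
-1*(-129) - 126*17 = 129 - 2142 = -2013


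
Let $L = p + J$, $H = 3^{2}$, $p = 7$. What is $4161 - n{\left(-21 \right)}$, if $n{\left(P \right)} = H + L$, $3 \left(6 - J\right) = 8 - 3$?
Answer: $\frac{12422}{3} \approx 4140.7$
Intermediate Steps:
$J = \frac{13}{3}$ ($J = 6 - \frac{8 - 3}{3} = 6 - \frac{5}{3} = \frac{13}{3} \approx 4.3333$)
$H = 9$
$L = \frac{34}{3}$ ($L = 7 + \frac{13}{3} = \frac{34}{3} \approx 11.333$)
$n{\left(P \right)} = \frac{61}{3}$ ($n{\left(P \right)} = 9 + \frac{34}{3} = \frac{61}{3}$)
$4161 - n{\left(-21 \right)} = 4161 - \frac{61}{3} = \frac{12422}{3}$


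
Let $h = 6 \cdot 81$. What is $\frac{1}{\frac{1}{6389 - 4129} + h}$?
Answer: $\frac{2260}{1098361} \approx 0.0020576$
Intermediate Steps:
$h = 486$
$\frac{1}{\frac{1}{6389 - 4129} + h} = \frac{1}{\frac{1}{6389 - 4129} + 486} = \frac{1}{\frac{1}{2260} + 486} = \frac{1}{\frac{1098361}{2260}} = \frac{2260}{1098361}$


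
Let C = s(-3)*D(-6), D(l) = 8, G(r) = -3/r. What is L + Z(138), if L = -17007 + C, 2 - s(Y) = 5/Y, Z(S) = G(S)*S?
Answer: -50942/3 ≈ -16981.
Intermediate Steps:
Z(S) = -3 (Z(S) = (-3/S)*S = -3)
s(Y) = 2 - 5/Y
C = 88/3 (C = (2 - 5/(-3))*8 = (2 - 5*(-1/3))*8 = (2 + 5/3)*8 = (11/3)*8 = 88/3 ≈ 29.333)
L = -50933/3 (L = -17007 + 88/3 = -50933/3 ≈ -16978.)
L + Z(138) = -50933/3 - 3 = -50942/3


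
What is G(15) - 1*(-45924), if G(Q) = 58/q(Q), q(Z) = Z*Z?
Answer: 10332958/225 ≈ 45924.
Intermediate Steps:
q(Z) = Z²
G(Q) = 58/Q² (G(Q) = 58/(Q²) = 58/Q²)
G(15) - 1*(-45924) = 58/15² - 1*(-45924) = 58*(1/225) + 45924 = 58/225 + 45924 = 10332958/225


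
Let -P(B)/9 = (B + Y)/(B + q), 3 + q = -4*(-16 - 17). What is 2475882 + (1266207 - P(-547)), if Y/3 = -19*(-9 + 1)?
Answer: 1564194021/418 ≈ 3.7421e+6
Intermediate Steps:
q = 129 (q = -3 - 4*(-16 - 17) = -3 - 4*(-33) = -3 + 132 = 129)
Y = 456 (Y = 3*(-19*(-9 + 1)) = 3*(-19*(-8)) = 3*152 = 456)
P(B) = -9*(456 + B)/(129 + B) (P(B) = -9*(B + 456)/(B + 129) = -9*(456 + B)/(129 + B))
2475882 + (1266207 - P(-547)) = 2475882 + (1266207 - 9*(-456 - 1*(-547))/(129 - 547)) = 2475882 + (1266207 - 9*(-456 + 547)/(-418)) = 2475882 + (1266207 - 9*(-1)*91/418) = 2475882 + (1266207 - 1*(-819/418)) = 2475882 + (1266207 + 819/418) = 2475882 + 529275345/418 = 1564194021/418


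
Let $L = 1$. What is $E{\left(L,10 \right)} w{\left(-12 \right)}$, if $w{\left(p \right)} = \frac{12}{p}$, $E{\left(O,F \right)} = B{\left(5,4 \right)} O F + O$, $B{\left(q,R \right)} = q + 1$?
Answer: $-61$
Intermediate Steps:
$B{\left(q,R \right)} = 1 + q$
$E{\left(O,F \right)} = O + 6 F O$ ($E{\left(O,F \right)} = \left(1 + 5\right) O F + O = 6 O F + O = 6 F O + O = O + 6 F O$)
$E{\left(L,10 \right)} w{\left(-12 \right)} = 1 \left(1 + 6 \cdot 10\right) \frac{12}{-12} = 1 \left(1 + 60\right) 12 \left(- \frac{1}{12}\right) = 1 \cdot 61 \left(-1\right) = 61 \left(-1\right) = -61$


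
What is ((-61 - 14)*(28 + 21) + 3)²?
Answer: 13483584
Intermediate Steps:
((-61 - 14)*(28 + 21) + 3)² = (-75*49 + 3)² = (-3675 + 3)² = (-3672)² = 13483584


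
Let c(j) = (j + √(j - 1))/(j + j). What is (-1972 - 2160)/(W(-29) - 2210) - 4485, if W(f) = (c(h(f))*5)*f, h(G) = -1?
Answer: -18722958643/4176255 + 239656*I*√2/4176255 ≈ -4483.2 + 0.081155*I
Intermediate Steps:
c(j) = (j + √(-1 + j))/(2*j) (c(j) = (j + √(-1 + j))/((2*j)) = (j + √(-1 + j))*(1/(2*j)) = (j + √(-1 + j))/(2*j))
W(f) = f*(5/2 - 5*I*√2/2) (W(f) = (((½)*(-1 + √(-1 - 1))/(-1))*5)*f = (((½)*(-1)*(-1 + √(-2)))*5)*f = (((½)*(-1)*(-1 + I*√2))*5)*f = ((½ - I*√2/2)*5)*f = (5/2 - 5*I*√2/2)*f = f*(5/2 - 5*I*√2/2))
(-1972 - 2160)/(W(-29) - 2210) - 4485 = (-1972 - 2160)/((5/2)*(-29)*(1 - I*√2) - 2210) - 4485 = -4132/((-145/2 + 145*I*√2/2) - 2210) - 4485 = -4132/(-4565/2 + 145*I*√2/2) - 4485 = -4485 - 4132/(-4565/2 + 145*I*√2/2)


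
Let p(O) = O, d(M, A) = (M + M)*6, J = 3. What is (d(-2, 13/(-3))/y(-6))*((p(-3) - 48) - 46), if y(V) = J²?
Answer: 776/3 ≈ 258.67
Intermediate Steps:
d(M, A) = 12*M (d(M, A) = (2*M)*6 = 12*M)
y(V) = 9 (y(V) = 3² = 9)
(d(-2, 13/(-3))/y(-6))*((p(-3) - 48) - 46) = ((12*(-2))/9)*((-3 - 48) - 46) = (-24*⅑)*(-51 - 46) = -8/3*(-97) = 776/3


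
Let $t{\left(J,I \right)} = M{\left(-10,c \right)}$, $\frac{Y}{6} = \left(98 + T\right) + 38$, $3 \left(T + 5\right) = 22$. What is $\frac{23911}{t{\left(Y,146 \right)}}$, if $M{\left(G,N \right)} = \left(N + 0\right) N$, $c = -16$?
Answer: $\frac{23911}{256} \approx 93.402$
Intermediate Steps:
$T = \frac{7}{3}$ ($T = -5 + \frac{1}{3} \cdot 22 = -5 + \frac{22}{3} = \frac{7}{3} \approx 2.3333$)
$M{\left(G,N \right)} = N^{2}$ ($M{\left(G,N \right)} = N N = N^{2}$)
$Y = 830$ ($Y = 6 \left(\left(98 + \frac{7}{3}\right) + 38\right) = 6 \left(\frac{301}{3} + 38\right) = 6 \cdot \frac{415}{3} = 830$)
$t{\left(J,I \right)} = 256$ ($t{\left(J,I \right)} = \left(-16\right)^{2} = 256$)
$\frac{23911}{t{\left(Y,146 \right)}} = \frac{23911}{256}$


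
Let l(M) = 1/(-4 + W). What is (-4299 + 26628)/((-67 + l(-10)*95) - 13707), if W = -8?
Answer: -267948/165383 ≈ -1.6202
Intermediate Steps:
l(M) = -1/12 (l(M) = 1/(-4 - 8) = 1/(-12) = -1/12)
(-4299 + 26628)/((-67 + l(-10)*95) - 13707) = (-4299 + 26628)/((-67 - 1/12*95) - 13707) = 22329/((-67 - 95/12) - 13707) = 22329/(-899/12 - 13707) = 22329/(-165383/12) = 22329*(-12/165383) = -267948/165383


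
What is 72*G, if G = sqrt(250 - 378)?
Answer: 576*I*sqrt(2) ≈ 814.59*I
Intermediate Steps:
G = 8*I*sqrt(2) (G = sqrt(-128) = 8*I*sqrt(2) ≈ 11.314*I)
72*G = 72*(8*I*sqrt(2)) = 576*I*sqrt(2)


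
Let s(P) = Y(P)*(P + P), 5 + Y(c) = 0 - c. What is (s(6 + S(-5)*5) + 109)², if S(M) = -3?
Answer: 1369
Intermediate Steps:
Y(c) = -5 - c (Y(c) = -5 + (0 - c) = -5 - c)
s(P) = 2*P*(-5 - P) (s(P) = (-5 - P)*(P + P) = (-5 - P)*(2*P) = 2*P*(-5 - P))
(s(6 + S(-5)*5) + 109)² = (-2*(6 - 3*5)*(5 + (6 - 3*5)) + 109)² = (-2*(6 - 15)*(5 + (6 - 15)) + 109)² = (-2*(-9)*(5 - 9) + 109)² = (-2*(-9)*(-4) + 109)² = (-72 + 109)² = 37² = 1369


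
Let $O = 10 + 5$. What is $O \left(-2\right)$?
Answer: $-30$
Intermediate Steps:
$O = 15$
$O \left(-2\right) = 15 \left(-2\right) = -30$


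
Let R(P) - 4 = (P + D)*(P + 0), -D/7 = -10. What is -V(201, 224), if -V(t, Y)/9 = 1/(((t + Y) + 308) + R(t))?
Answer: 9/55208 ≈ 0.00016302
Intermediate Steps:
D = 70 (D = -7*(-10) = 70)
R(P) = 4 + P*(70 + P) (R(P) = 4 + (P + 70)*(P + 0) = 4 + (70 + P)*P = 4 + P*(70 + P))
V(t, Y) = -9/(312 + Y + t² + 71*t) (V(t, Y) = -9/(((t + Y) + 308) + (4 + t² + 70*t)) = -9/(((Y + t) + 308) + (4 + t² + 70*t)) = -9/((308 + Y + t) + (4 + t² + 70*t)) = -9/(312 + Y + t² + 71*t))
-V(201, 224) = -(-9)/(312 + 224 + 201² + 71*201) = -(-9)/(312 + 224 + 40401 + 14271) = -(-9)/55208 = -1*(-9/55208) = 9/55208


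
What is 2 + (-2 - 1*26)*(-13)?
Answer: 366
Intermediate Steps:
2 + (-2 - 1*26)*(-13) = 2 + (-2 - 26)*(-13) = 2 - 28*(-13) = 2 + 364 = 366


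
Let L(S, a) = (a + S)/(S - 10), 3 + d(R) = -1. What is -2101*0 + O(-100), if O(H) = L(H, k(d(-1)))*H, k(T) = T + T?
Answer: -1080/11 ≈ -98.182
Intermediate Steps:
d(R) = -4 (d(R) = -3 - 1 = -4)
k(T) = 2*T
L(S, a) = (S + a)/(-10 + S)
O(H) = H*(-8 + H)/(-10 + H) (O(H) = ((H + 2*(-4))/(-10 + H))*H = ((H - 8)/(-10 + H))*H = ((-8 + H)/(-10 + H))*H = H*(-8 + H)/(-10 + H))
-2101*0 + O(-100) = -2101*0 - 100*(-8 - 100)/(-10 - 100) = 0 - 100*(-108)/(-110) = 0 - 100*(-1/110)*(-108) = 0 - 1080/11 = -1080/11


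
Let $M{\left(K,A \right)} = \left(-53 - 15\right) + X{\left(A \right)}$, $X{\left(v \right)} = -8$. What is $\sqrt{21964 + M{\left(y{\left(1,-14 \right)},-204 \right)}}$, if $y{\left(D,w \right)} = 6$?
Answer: $24 \sqrt{38} \approx 147.95$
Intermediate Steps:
$M{\left(K,A \right)} = -76$ ($M{\left(K,A \right)} = \left(-53 - 15\right) - 8 = -68 - 8 = -76$)
$\sqrt{21964 + M{\left(y{\left(1,-14 \right)},-204 \right)}} = \sqrt{21964 - 76} = \sqrt{21888} = 24 \sqrt{38}$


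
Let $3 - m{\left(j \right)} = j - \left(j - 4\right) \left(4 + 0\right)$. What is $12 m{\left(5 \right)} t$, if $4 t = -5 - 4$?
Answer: $-54$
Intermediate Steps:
$m{\left(j \right)} = -13 + 3 j$ ($m{\left(j \right)} = 3 - \left(j - \left(j - 4\right) \left(4 + 0\right)\right) = 3 - \left(j - \left(-4 + j\right) 4\right) = 3 - \left(j - \left(-16 + 4 j\right)\right) = 3 - \left(16 - 3 j\right) = 3 + \left(-16 + 3 j\right) = -13 + 3 j$)
$t = - \frac{9}{4}$ ($t = \frac{-5 - 4}{4} = \frac{1}{4} \left(-9\right) = - \frac{9}{4} \approx -2.25$)
$12 m{\left(5 \right)} t = 12 \left(-13 + 3 \cdot 5\right) \left(- \frac{9}{4}\right) = 12 \left(-13 + 15\right) \left(- \frac{9}{4}\right) = 12 \cdot 2 \left(- \frac{9}{4}\right) = 24 \left(- \frac{9}{4}\right) = -54$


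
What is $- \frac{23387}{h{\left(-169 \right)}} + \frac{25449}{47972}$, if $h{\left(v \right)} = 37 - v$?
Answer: $- \frac{558339335}{4941116} \approx -113.0$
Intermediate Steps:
$- \frac{23387}{h{\left(-169 \right)}} + \frac{25449}{47972} = - \frac{23387}{37 - -169} + \frac{25449}{47972} = - \frac{23387}{37 + 169} + 25449 \cdot \frac{1}{47972} = - \frac{23387}{206} + \frac{25449}{47972} = - \frac{558339335}{4941116}$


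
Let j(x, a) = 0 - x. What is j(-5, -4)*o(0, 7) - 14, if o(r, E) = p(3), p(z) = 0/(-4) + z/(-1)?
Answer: -29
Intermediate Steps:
p(z) = -z (p(z) = 0*(-¼) + z*(-1) = 0 - z = -z)
j(x, a) = -x
o(r, E) = -3 (o(r, E) = -1*3 = -3)
j(-5, -4)*o(0, 7) - 14 = -1*(-5)*(-3) - 14 = 5*(-3) - 14 = -15 - 14 = -29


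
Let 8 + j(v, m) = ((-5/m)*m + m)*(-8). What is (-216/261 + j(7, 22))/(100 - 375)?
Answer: 168/319 ≈ 0.52665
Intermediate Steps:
j(v, m) = 32 - 8*m (j(v, m) = -8 + ((-5/m)*m + m)*(-8) = -8 + (-5 + m)*(-8) = -8 + (40 - 8*m) = 32 - 8*m)
(-216/261 + j(7, 22))/(100 - 375) = (-216/261 + (32 - 8*22))/(100 - 375) = (-216*1/261 + (32 - 176))/(-275) = (-24/29 - 144)*(-1/275) = -4200/29*(-1/275) = 168/319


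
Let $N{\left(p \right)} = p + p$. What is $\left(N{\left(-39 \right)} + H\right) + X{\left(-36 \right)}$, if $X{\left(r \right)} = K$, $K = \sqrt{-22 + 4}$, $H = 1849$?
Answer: $1771 + 3 i \sqrt{2} \approx 1771.0 + 4.2426 i$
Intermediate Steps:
$K = 3 i \sqrt{2}$ ($K = \sqrt{-18} = 3 i \sqrt{2} \approx 4.2426 i$)
$X{\left(r \right)} = 3 i \sqrt{2}$
$N{\left(p \right)} = 2 p$
$\left(N{\left(-39 \right)} + H\right) + X{\left(-36 \right)} = \left(2 \left(-39\right) + 1849\right) + 3 i \sqrt{2} = \left(-78 + 1849\right) + 3 i \sqrt{2} = 1771 + 3 i \sqrt{2}$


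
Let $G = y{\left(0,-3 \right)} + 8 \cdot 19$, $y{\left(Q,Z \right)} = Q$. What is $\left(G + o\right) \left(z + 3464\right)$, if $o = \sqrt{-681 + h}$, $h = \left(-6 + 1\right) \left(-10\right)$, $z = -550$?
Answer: $442928 + 2914 i \sqrt{631} \approx 4.4293 \cdot 10^{5} + 73199.0 i$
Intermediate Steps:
$h = 50$ ($h = \left(-5\right) \left(-10\right) = 50$)
$o = i \sqrt{631}$ ($o = \sqrt{-681 + 50} = \sqrt{-631} = i \sqrt{631} \approx 25.12 i$)
$G = 152$ ($G = 0 + 8 \cdot 19 = 0 + 152 = 152$)
$\left(G + o\right) \left(z + 3464\right) = \left(152 + i \sqrt{631}\right) \left(-550 + 3464\right) = \left(152 + i \sqrt{631}\right) 2914 = 442928 + 2914 i \sqrt{631}$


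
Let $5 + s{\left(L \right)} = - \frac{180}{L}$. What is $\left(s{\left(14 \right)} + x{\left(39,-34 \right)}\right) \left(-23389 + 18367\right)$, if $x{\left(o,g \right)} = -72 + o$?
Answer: $\frac{1787832}{7} \approx 2.554 \cdot 10^{5}$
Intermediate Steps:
$s{\left(L \right)} = -5 - \frac{180}{L}$
$\left(s{\left(14 \right)} + x{\left(39,-34 \right)}\right) \left(-23389 + 18367\right) = \left(\left(-5 - \frac{180}{14}\right) + \left(-72 + 39\right)\right) \left(-23389 + 18367\right) = \left(\left(-5 - \frac{90}{7}\right) - 33\right) \left(-5022\right) = \left(- \frac{125}{7} - 33\right) \left(-5022\right) = \left(- \frac{356}{7}\right) \left(-5022\right) = \frac{1787832}{7}$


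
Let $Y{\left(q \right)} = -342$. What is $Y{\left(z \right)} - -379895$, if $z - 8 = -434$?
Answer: $379553$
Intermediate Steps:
$z = -426$ ($z = 8 - 434 = -426$)
$Y{\left(z \right)} - -379895 = -342 - -379895 = -342 + 379895 = 379553$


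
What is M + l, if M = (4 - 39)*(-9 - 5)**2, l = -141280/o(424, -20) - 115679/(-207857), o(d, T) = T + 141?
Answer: -201885821221/25150697 ≈ -8027.0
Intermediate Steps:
o(d, T) = 141 + T
l = -29352039801/25150697 (l = -141280/(141 - 20) - 115679/(-207857) = -141280/121 - 115679*(-1/207857) = -141280*1/121 + 115679/207857 = -141280/121 + 115679/207857 = -29352039801/25150697 ≈ -1167.0)
M = -6860 (M = -35*(-14)**2 = -35*196 = -6860)
M + l = -6860 - 29352039801/25150697 = -201885821221/25150697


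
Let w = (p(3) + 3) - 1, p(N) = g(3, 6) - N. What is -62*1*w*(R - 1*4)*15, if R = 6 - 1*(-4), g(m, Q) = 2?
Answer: -5580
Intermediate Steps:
p(N) = 2 - N
R = 10 (R = 6 + 4 = 10)
w = 1 (w = ((2 - 1*3) + 3) - 1 = ((2 - 3) + 3) - 1 = (-1 + 3) - 1 = 2 - 1 = 1)
-62*1*w*(R - 1*4)*15 = -62*1*1*(10 - 1*4)*15 = -62*(10 - 4)*15 = -62*6*15 = -372*15 = -5580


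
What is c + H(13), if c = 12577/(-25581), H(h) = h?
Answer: 319976/25581 ≈ 12.508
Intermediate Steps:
c = -12577/25581 (c = 12577*(-1/25581) = -12577/25581 ≈ -0.49165)
c + H(13) = -12577/25581 + 13 = 319976/25581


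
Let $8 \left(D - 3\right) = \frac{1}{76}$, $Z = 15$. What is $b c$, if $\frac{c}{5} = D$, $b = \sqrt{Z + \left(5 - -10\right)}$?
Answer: $\frac{9125 \sqrt{30}}{608} \approx 82.203$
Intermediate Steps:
$D = \frac{1825}{608}$ ($D = 3 + \frac{1}{8 \cdot 76} = 3 + \frac{1}{8} \cdot \frac{1}{76} = 3 + \frac{1}{608} = \frac{1825}{608} \approx 3.0016$)
$b = \sqrt{30}$ ($b = \sqrt{15 + \left(5 - -10\right)} = \sqrt{15 + \left(5 + 10\right)} = \sqrt{15 + 15} = \sqrt{30} \approx 5.4772$)
$c = \frac{9125}{608}$ ($c = 5 \cdot \frac{1825}{608} = \frac{9125}{608} \approx 15.008$)
$b c = \sqrt{30} \cdot \frac{9125}{608} = \frac{9125 \sqrt{30}}{608}$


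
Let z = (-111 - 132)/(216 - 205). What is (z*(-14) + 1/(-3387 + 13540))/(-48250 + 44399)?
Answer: -3140047/39099203 ≈ -0.080310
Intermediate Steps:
z = -243/11 ≈ -22.091
(z*(-14) + 1/(-3387 + 13540))/(-48250 + 44399) = (-243/11*(-14) + 1/(-3387 + 13540))/(-48250 + 44399) = (3402/11 + 1/10153)/(-3851) = (3402/11 + 1/10153)*(-1/3851) = (3140047/10153)*(-1/3851) = -3140047/39099203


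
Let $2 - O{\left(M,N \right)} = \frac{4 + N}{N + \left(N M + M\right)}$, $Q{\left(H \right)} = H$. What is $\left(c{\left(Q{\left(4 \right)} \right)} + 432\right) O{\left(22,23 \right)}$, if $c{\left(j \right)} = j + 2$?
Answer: $\frac{470850}{551} \approx 854.54$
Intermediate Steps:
$c{\left(j \right)} = 2 + j$
$O{\left(M,N \right)} = 2 - \frac{4 + N}{M + N + M N}$ ($O{\left(M,N \right)} = 2 - \frac{4 + N}{N + \left(N M + M\right)} = 2 - \frac{4 + N}{N + \left(M N + M\right)} = 2 - \frac{4 + N}{N + \left(M + M N\right)} = 2 - \frac{4 + N}{M + N + M N}$)
$\left(c{\left(Q{\left(4 \right)} \right)} + 432\right) O{\left(22,23 \right)} = \left(\left(2 + 4\right) + 432\right) \frac{-4 + 23 + 2 \cdot 22 + 2 \cdot 22 \cdot 23}{22 + 23 + 22 \cdot 23} = \left(6 + 432\right) \frac{-4 + 23 + 44 + 1012}{22 + 23 + 506} = 438 \cdot \frac{1}{551} \cdot 1075 = 438 \cdot \frac{1075}{551} = \frac{470850}{551}$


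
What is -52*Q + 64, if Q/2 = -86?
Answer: 9008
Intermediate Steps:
Q = -172 (Q = 2*(-86) = -172)
-52*Q + 64 = -52*(-172) + 64 = 8944 + 64 = 9008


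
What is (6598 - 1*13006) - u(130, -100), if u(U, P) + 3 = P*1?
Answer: -6305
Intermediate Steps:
u(U, P) = -3 + P (u(U, P) = -3 + P*1 = -3 + P)
(6598 - 1*13006) - u(130, -100) = (6598 - 1*13006) - (-3 - 100) = (6598 - 13006) - 1*(-103) = -6408 + 103 = -6305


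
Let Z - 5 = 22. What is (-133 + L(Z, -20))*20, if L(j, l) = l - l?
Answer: -2660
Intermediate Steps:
Z = 27 (Z = 5 + 22 = 27)
L(j, l) = 0
(-133 + L(Z, -20))*20 = (-133 + 0)*20 = -133*20 = -2660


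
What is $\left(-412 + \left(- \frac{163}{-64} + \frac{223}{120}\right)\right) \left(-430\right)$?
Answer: $\frac{16825513}{96} \approx 1.7527 \cdot 10^{5}$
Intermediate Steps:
$\left(-412 + \left(- \frac{163}{-64} + \frac{223}{120}\right)\right) \left(-430\right) = \left(-412 + \left(\left(-163\right) \left(- \frac{1}{64}\right) + 223 \cdot \frac{1}{120}\right)\right) \left(-430\right) = \left(-412 + \left(\frac{163}{64} + \frac{223}{120}\right)\right) \left(-430\right) = \left(-412 + \frac{4229}{960}\right) \left(-430\right) = \left(- \frac{391291}{960}\right) \left(-430\right) = \frac{16825513}{96}$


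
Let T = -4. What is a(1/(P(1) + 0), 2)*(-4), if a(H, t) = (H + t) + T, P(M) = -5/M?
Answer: 44/5 ≈ 8.8000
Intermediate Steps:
a(H, t) = -4 + H + t (a(H, t) = (H + t) - 4 = -4 + H + t)
a(1/(P(1) + 0), 2)*(-4) = (-4 + 1/(-5/1 + 0) + 2)*(-4) = (-4 + 1/(-5*1 + 0) + 2)*(-4) = (-4 + 1/(-5 + 0) + 2)*(-4) = (-4 + 1/(-5) + 2)*(-4) = (-4 - ⅕ + 2)*(-4) = -11/5*(-4) = 44/5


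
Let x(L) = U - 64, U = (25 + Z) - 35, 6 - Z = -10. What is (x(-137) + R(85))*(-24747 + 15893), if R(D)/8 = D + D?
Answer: -11527908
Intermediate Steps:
Z = 16 (Z = 6 - 1*(-10) = 6 + 10 = 16)
R(D) = 16*D (R(D) = 8*(D + D) = 8*(2*D) = 16*D)
U = 6 (U = (25 + 16) - 35 = 41 - 35 = 6)
x(L) = -58 (x(L) = 6 - 64 = -58)
(x(-137) + R(85))*(-24747 + 15893) = (-58 + 16*85)*(-24747 + 15893) = (-58 + 1360)*(-8854) = 1302*(-8854) = -11527908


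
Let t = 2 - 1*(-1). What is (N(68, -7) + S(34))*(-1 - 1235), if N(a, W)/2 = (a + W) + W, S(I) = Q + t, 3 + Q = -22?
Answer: -106296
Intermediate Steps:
Q = -25 (Q = -3 - 22 = -25)
t = 3 (t = 2 + 1 = 3)
S(I) = -22 (S(I) = -25 + 3 = -22)
N(a, W) = 2*a + 4*W (N(a, W) = 2*((a + W) + W) = 2*((W + a) + W) = 2*(a + 2*W) = 2*a + 4*W)
(N(68, -7) + S(34))*(-1 - 1235) = ((2*68 + 4*(-7)) - 22)*(-1 - 1235) = ((136 - 28) - 22)*(-1236) = (108 - 22)*(-1236) = 86*(-1236) = -106296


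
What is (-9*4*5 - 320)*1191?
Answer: -595500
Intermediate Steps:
(-9*4*5 - 320)*1191 = (-36*5 - 320)*1191 = (-180 - 320)*1191 = -500*1191 = -595500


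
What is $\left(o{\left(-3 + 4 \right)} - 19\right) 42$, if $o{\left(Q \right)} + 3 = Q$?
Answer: $-882$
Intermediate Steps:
$o{\left(Q \right)} = -3 + Q$
$\left(o{\left(-3 + 4 \right)} - 19\right) 42 = \left(\left(-3 + \left(-3 + 4\right)\right) - 19\right) 42 = \left(\left(-3 + 1\right) - 19\right) 42 = \left(-2 - 19\right) 42 = \left(-21\right) 42 = -882$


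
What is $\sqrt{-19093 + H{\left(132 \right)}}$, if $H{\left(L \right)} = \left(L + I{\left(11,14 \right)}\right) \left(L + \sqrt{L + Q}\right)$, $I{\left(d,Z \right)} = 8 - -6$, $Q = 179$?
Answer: $\sqrt{179 + 146 \sqrt{311}} \approx 52.476$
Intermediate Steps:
$I{\left(d,Z \right)} = 14$ ($I{\left(d,Z \right)} = 8 + 6 = 14$)
$H{\left(L \right)} = \left(14 + L\right) \left(L + \sqrt{179 + L}\right)$ ($H{\left(L \right)} = \left(L + 14\right) \left(L + \sqrt{L + 179}\right) = \left(14 + L\right) \left(L + \sqrt{179 + L}\right)$)
$\sqrt{-19093 + H{\left(132 \right)}} = \sqrt{-19093 + \left(132^{2} + 14 \cdot 132 + 14 \sqrt{179 + 132} + 132 \sqrt{179 + 132}\right)} = \sqrt{-19093 + \left(17424 + 1848 + 14 \sqrt{311} + 132 \sqrt{311}\right)} = \sqrt{-19093 + \left(19272 + 146 \sqrt{311}\right)} = \sqrt{179 + 146 \sqrt{311}}$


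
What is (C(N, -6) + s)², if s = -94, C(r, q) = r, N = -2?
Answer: 9216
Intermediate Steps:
(C(N, -6) + s)² = (-2 - 94)² = (-96)² = 9216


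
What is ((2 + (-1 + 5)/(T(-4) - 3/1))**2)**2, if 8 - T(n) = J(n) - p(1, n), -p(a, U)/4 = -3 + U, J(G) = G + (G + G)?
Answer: 78074896/4100625 ≈ 19.040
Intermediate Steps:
J(G) = 3*G (J(G) = G + 2*G = 3*G)
p(a, U) = 12 - 4*U (p(a, U) = -4*(-3 + U) = 12 - 4*U)
T(n) = 20 - 7*n (T(n) = 8 - (3*n - (12 - 4*n)) = 8 - (3*n + (-12 + 4*n)) = 8 - (-12 + 7*n) = 8 + (12 - 7*n) = 20 - 7*n)
((2 + (-1 + 5)/(T(-4) - 3/1))**2)**2 = ((2 + (-1 + 5)/((20 - 7*(-4)) - 3/1))**2)**2 = ((2 + 4/((20 + 28) - 3*1))**2)**2 = ((2 + 4/(48 - 3))**2)**2 = ((2 + 4/45)**2)**2 = ((94/45)**2)**2 = (8836/2025)**2 = 78074896/4100625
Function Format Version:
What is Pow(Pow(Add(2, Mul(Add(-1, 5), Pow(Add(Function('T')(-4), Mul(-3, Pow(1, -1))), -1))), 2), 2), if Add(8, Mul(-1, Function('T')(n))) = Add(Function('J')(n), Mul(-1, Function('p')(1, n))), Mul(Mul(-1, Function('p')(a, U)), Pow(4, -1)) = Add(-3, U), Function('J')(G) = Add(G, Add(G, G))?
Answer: Rational(78074896, 4100625) ≈ 19.040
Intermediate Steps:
Function('J')(G) = Mul(3, G) (Function('J')(G) = Add(G, Mul(2, G)) = Mul(3, G))
Function('p')(a, U) = Add(12, Mul(-4, U)) (Function('p')(a, U) = Mul(-4, Add(-3, U)) = Add(12, Mul(-4, U)))
Function('T')(n) = Add(20, Mul(-7, n)) (Function('T')(n) = Add(8, Mul(-1, Add(Mul(3, n), Mul(-1, Add(12, Mul(-4, n)))))) = Add(8, Mul(-1, Add(Mul(3, n), Add(-12, Mul(4, n))))) = Add(8, Mul(-1, Add(-12, Mul(7, n)))) = Add(8, Add(12, Mul(-7, n))) = Add(20, Mul(-7, n)))
Pow(Pow(Add(2, Mul(Add(-1, 5), Pow(Add(Function('T')(-4), Mul(-3, Pow(1, -1))), -1))), 2), 2) = Pow(Pow(Add(2, Mul(Add(-1, 5), Pow(Add(Add(20, Mul(-7, -4)), Mul(-3, Pow(1, -1))), -1))), 2), 2) = Pow(Pow(Add(2, Mul(4, Pow(Add(Add(20, 28), Mul(-3, 1)), -1))), 2), 2) = Pow(Pow(Add(2, Mul(4, Pow(Add(48, -3), -1))), 2), 2) = Pow(Pow(Add(2, Mul(4, Pow(45, -1))), 2), 2) = Pow(Pow(Add(2, Mul(4, Rational(1, 45))), 2), 2) = Pow(Pow(Add(2, Rational(4, 45)), 2), 2) = Pow(Pow(Rational(94, 45), 2), 2) = Pow(Rational(8836, 2025), 2) = Rational(78074896, 4100625)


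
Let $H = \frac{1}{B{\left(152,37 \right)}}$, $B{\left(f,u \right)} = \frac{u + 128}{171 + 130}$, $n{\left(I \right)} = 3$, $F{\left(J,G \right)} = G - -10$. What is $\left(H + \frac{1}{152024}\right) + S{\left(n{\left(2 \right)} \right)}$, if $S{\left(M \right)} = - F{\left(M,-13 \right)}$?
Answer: $\frac{121011269}{25083960} \approx 4.8242$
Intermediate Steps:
$F{\left(J,G \right)} = 10 + G$ ($F{\left(J,G \right)} = G + 10 = 10 + G$)
$B{\left(f,u \right)} = \frac{128}{301} + \frac{u}{301}$ ($B{\left(f,u \right)} = \frac{128 + u}{301} = \left(128 + u\right) \frac{1}{301} = \frac{128}{301} + \frac{u}{301}$)
$H = \frac{301}{165}$ ($H = \frac{1}{\frac{128}{301} + \frac{1}{301} \cdot 37} = \frac{1}{\frac{128}{301} + \frac{37}{301}} = \frac{1}{\frac{165}{301}} = \frac{301}{165} \approx 1.8242$)
$S{\left(M \right)} = 3$ ($S{\left(M \right)} = - (10 - 13) = \left(-1\right) \left(-3\right) = 3$)
$\left(H + \frac{1}{152024}\right) + S{\left(n{\left(2 \right)} \right)} = \left(\frac{301}{165} + \frac{1}{152024}\right) + 3 = \frac{45759389}{25083960} + 3 = \frac{121011269}{25083960}$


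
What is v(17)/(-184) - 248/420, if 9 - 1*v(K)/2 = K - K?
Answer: -6649/9660 ≈ -0.68830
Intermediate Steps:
v(K) = 18 (v(K) = 18 - 2*(K - K) = 18 - 2*0 = 18 + 0 = 18)
v(17)/(-184) - 248/420 = 18/(-184) - 248/420 = 18*(-1/184) - 248*1/420 = -9/92 - 62/105 = -6649/9660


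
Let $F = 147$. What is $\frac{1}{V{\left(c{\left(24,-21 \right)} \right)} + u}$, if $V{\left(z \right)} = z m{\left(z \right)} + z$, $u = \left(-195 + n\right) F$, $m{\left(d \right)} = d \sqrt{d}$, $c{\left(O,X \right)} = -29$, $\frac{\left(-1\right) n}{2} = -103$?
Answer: $\frac{1588}{23032893} - \frac{841 i \sqrt{29}}{23032893} \approx 6.8945 \cdot 10^{-5} - 0.00019663 i$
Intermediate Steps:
$n = 206$ ($n = \left(-2\right) \left(-103\right) = 206$)
$m{\left(d \right)} = d^{\frac{3}{2}}$
$u = 1617$ ($u = \left(-195 + 206\right) 147 = 11 \cdot 147 = 1617$)
$V{\left(z \right)} = z + z^{\frac{5}{2}}$ ($V{\left(z \right)} = z z^{\frac{3}{2}} + z = z^{\frac{5}{2}} + z = z + z^{\frac{5}{2}}$)
$\frac{1}{V{\left(c{\left(24,-21 \right)} \right)} + u} = \frac{1}{\left(-29 + \left(-29\right)^{\frac{5}{2}}\right) + 1617} = \frac{1}{\left(-29 + 841 i \sqrt{29}\right) + 1617} = \frac{1}{1588 + 841 i \sqrt{29}}$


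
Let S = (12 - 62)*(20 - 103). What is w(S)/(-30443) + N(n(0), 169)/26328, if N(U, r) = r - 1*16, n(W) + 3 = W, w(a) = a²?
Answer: -151143107407/267167768 ≈ -565.72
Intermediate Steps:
S = 4150 (S = -50*(-83) = 4150)
n(W) = -3 + W
N(U, r) = -16 + r (N(U, r) = r - 16 = -16 + r)
w(S)/(-30443) + N(n(0), 169)/26328 = 4150²/(-30443) + (-16 + 169)/26328 = 17222500*(-1/30443) + 153*(1/26328) = -17222500/30443 + 51/8776 = -151143107407/267167768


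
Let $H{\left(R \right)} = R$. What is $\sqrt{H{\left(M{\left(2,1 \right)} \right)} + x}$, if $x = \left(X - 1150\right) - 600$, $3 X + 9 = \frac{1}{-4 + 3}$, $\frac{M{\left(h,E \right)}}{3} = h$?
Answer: $\frac{i \sqrt{15726}}{3} \approx 41.801 i$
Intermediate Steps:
$M{\left(h,E \right)} = 3 h$
$X = - \frac{10}{3}$ ($X = -3 + \frac{1}{3 \left(-4 + 3\right)} = -3 + \frac{1}{3 \left(-1\right)} = -3 + \frac{1}{3} \left(-1\right) = -3 - \frac{1}{3} = - \frac{10}{3} \approx -3.3333$)
$x = - \frac{5260}{3}$ ($x = \left(- \frac{10}{3} - 1150\right) - 600 = - \frac{3460}{3} - 600 = - \frac{5260}{3} \approx -1753.3$)
$\sqrt{H{\left(M{\left(2,1 \right)} \right)} + x} = \sqrt{3 \cdot 2 - \frac{5260}{3}} = \sqrt{6 - \frac{5260}{3}} = \sqrt{- \frac{5242}{3}} = \frac{i \sqrt{15726}}{3}$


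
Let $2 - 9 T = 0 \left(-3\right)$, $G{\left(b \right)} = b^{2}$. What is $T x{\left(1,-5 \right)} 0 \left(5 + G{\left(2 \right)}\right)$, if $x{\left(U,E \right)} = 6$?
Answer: $0$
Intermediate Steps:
$T = \frac{2}{9}$ ($T = \frac{2}{9} - \frac{0 \left(-3\right)}{9} = \frac{2}{9} - 0 = \frac{2}{9} + 0 = \frac{2}{9} \approx 0.22222$)
$T x{\left(1,-5 \right)} 0 \left(5 + G{\left(2 \right)}\right) = \frac{2}{9} \cdot 6 \cdot 0 \left(5 + 2^{2}\right) = \frac{4 \cdot 0 \left(5 + 4\right)}{3} = \frac{4 \cdot 0 \cdot 9}{3} = \frac{4}{3} \cdot 0 = 0$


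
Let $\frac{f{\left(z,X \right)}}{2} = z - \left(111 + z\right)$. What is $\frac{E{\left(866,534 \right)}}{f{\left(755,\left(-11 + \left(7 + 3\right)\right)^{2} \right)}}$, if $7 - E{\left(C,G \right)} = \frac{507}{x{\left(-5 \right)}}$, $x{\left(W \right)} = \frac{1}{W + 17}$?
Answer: $\frac{6077}{222} \approx 27.374$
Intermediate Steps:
$x{\left(W \right)} = \frac{1}{17 + W}$
$E{\left(C,G \right)} = -6077$ ($E{\left(C,G \right)} = 7 - \frac{507}{\frac{1}{17 - 5}} = 7 - \frac{507}{\frac{1}{12}} = 7 - 507 \frac{1}{\frac{1}{12}} = 7 - 507 \cdot 12 = 7 - 6084 = -6077$)
$f{\left(z,X \right)} = -222$ ($f{\left(z,X \right)} = 2 \left(z - \left(111 + z\right)\right) = 2 \left(-111\right) = -222$)
$\frac{E{\left(866,534 \right)}}{f{\left(755,\left(-11 + \left(7 + 3\right)\right)^{2} \right)}} = - \frac{6077}{-222} = \left(-6077\right) \left(- \frac{1}{222}\right) = \frac{6077}{222}$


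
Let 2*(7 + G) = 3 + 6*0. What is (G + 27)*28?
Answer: 602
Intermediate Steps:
G = -11/2 (G = -7 + (3 + 6*0)/2 = -7 + (3 + 0)/2 = -7 + (½)*3 = -7 + 3/2 = -11/2 ≈ -5.5000)
(G + 27)*28 = (-11/2 + 27)*28 = (43/2)*28 = 602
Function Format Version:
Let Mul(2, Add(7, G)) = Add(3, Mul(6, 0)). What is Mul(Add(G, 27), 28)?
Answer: 602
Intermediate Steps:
G = Rational(-11, 2) (G = Add(-7, Mul(Rational(1, 2), Add(3, Mul(6, 0)))) = Add(-7, Mul(Rational(1, 2), Add(3, 0))) = Add(-7, Mul(Rational(1, 2), 3)) = Add(-7, Rational(3, 2)) = Rational(-11, 2) ≈ -5.5000)
Mul(Add(G, 27), 28) = Mul(Add(Rational(-11, 2), 27), 28) = Mul(Rational(43, 2), 28) = 602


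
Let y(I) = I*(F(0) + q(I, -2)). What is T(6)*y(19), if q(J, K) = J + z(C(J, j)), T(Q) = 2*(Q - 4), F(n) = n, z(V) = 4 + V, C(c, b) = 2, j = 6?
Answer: 1900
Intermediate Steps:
T(Q) = -8 + 2*Q (T(Q) = 2*(-4 + Q) = -8 + 2*Q)
q(J, K) = 6 + J (q(J, K) = J + (4 + 2) = J + 6 = 6 + J)
y(I) = I*(6 + I) (y(I) = I*(0 + (6 + I)) = I*(6 + I))
T(6)*y(19) = (-8 + 2*6)*(19*(6 + 19)) = (-8 + 12)*(19*25) = 4*475 = 1900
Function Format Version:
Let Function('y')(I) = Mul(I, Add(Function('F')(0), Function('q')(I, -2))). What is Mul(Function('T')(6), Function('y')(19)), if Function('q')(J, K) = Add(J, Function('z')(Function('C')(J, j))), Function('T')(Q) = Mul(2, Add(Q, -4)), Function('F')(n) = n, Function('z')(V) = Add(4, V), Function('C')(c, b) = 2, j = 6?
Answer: 1900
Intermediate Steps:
Function('T')(Q) = Add(-8, Mul(2, Q)) (Function('T')(Q) = Mul(2, Add(-4, Q)) = Add(-8, Mul(2, Q)))
Function('q')(J, K) = Add(6, J) (Function('q')(J, K) = Add(J, Add(4, 2)) = Add(J, 6) = Add(6, J))
Function('y')(I) = Mul(I, Add(6, I)) (Function('y')(I) = Mul(I, Add(0, Add(6, I))) = Mul(I, Add(6, I)))
Mul(Function('T')(6), Function('y')(19)) = Mul(Add(-8, Mul(2, 6)), Mul(19, Add(6, 19))) = Mul(Add(-8, 12), Mul(19, 25)) = Mul(4, 475) = 1900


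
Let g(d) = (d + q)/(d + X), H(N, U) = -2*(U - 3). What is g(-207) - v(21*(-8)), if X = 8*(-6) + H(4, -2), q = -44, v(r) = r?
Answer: 41411/245 ≈ 169.02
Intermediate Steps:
H(N, U) = 6 - 2*U (H(N, U) = -2*(-3 + U) = 6 - 2*U)
X = -38 (X = 8*(-6) + (6 - 2*(-2)) = -48 + (6 + 4) = -48 + 10 = -38)
g(d) = (-44 + d)/(-38 + d) (g(d) = (d - 44)/(d - 38) = (-44 + d)/(-38 + d))
g(-207) - v(21*(-8)) = (-44 - 207)/(-38 - 207) - 21*(-8) = -251/(-245) - 1*(-168) = -1/245*(-251) + 168 = 251/245 + 168 = 41411/245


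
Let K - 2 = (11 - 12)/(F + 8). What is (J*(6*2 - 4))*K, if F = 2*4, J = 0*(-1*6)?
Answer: 0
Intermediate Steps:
J = 0 (J = 0*(-6) = 0)
F = 8
K = 31/16 (K = 2 + (11 - 12)/(8 + 8) = 2 - 1/16 = 31/16 ≈ 1.9375)
(J*(6*2 - 4))*K = (0*(6*2 - 4))*(31/16) = (0*(12 - 4))*(31/16) = (0*8)*(31/16) = 0*(31/16) = 0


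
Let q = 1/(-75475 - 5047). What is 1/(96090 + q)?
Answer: 80522/7737358979 ≈ 1.0407e-5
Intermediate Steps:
q = -1/80522 (q = 1/(-80522) = -1/80522 ≈ -1.2419e-5)
1/(96090 + q) = 1/(96090 - 1/80522) = 1/(7737358979/80522) = 80522/7737358979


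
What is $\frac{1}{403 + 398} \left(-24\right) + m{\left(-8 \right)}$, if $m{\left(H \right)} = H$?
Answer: $- \frac{2144}{267} \approx -8.03$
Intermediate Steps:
$\frac{1}{403 + 398} \left(-24\right) + m{\left(-8 \right)} = \frac{1}{403 + 398} \left(-24\right) - 8 = \frac{1}{801} \left(-24\right) - 8 = - \frac{8}{267} - 8 = - \frac{2144}{267}$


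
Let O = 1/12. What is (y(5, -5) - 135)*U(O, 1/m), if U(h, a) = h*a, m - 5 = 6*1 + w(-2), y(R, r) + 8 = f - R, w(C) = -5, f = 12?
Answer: -17/9 ≈ -1.8889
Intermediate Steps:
y(R, r) = 4 - R (y(R, r) = -8 + (12 - R) = 4 - R)
m = 6 (m = 5 + (6*1 - 5) = 5 + (6 - 5) = 5 + 1 = 6)
O = 1/12 ≈ 0.083333
U(h, a) = a*h
(y(5, -5) - 135)*U(O, 1/m) = ((4 - 1*5) - 135)*((1/12)/6) = ((4 - 5) - 135)*((⅙)*(1/12)) = (-1 - 135)*(1/72) = -136*1/72 = -17/9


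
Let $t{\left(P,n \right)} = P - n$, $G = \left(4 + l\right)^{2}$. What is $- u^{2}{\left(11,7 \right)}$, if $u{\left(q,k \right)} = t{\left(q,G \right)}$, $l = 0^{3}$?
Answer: $-25$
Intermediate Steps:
$l = 0$
$G = 16$ ($G = \left(4 + 0\right)^{2} = 4^{2} = 16$)
$u{\left(q,k \right)} = -16 + q$ ($u{\left(q,k \right)} = q - 16 = -16 + q$)
$- u^{2}{\left(11,7 \right)} = - \left(-16 + 11\right)^{2} = - \left(-5\right)^{2} = \left(-1\right) 25 = -25$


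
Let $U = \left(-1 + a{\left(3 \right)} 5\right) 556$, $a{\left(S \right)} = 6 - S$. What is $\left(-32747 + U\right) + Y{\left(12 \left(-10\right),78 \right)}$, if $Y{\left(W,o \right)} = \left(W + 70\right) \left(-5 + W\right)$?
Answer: $-18713$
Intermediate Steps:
$Y{\left(W,o \right)} = \left(-5 + W\right) \left(70 + W\right)$ ($Y{\left(W,o \right)} = \left(70 + W\right) \left(-5 + W\right) = \left(-5 + W\right) \left(70 + W\right)$)
$U = 7784$ ($U = \left(-1 + \left(6 - 3\right) 5\right) 556 = \left(-1 + 3 \cdot 5\right) 556 = \left(-1 + 15\right) 556 = 14 \cdot 556 = 7784$)
$\left(-32747 + U\right) + Y{\left(12 \left(-10\right),78 \right)} = \left(-32747 + 7784\right) + \left(-350 + \left(12 \left(-10\right)\right)^{2} + 65 \cdot 12 \left(-10\right)\right) = -24963 + \left(-350 + \left(-120\right)^{2} + 65 \left(-120\right)\right) = -24963 - -6250 = -24963 + 6250 = -18713$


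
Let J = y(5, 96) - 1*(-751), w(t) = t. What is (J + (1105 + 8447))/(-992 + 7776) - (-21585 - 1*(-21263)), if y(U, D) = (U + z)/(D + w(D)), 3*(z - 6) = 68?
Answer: 1264176677/3907584 ≈ 323.52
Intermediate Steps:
z = 86/3 (z = 6 + (⅓)*68 = 6 + 68/3 = 86/3 ≈ 28.667)
y(U, D) = (86/3 + U)/(2*D) (y(U, D) = (U + 86/3)/(D + D) = (86/3 + U)/((2*D)) = (86/3 + U)*(1/(2*D)) = (86/3 + U)/(2*D))
J = 432677/576 (J = (⅙)*(86 + 3*5)/96 - 1*(-751) = (⅙)*(1/96)*(86 + 15) + 751 = (⅙)*(1/96)*101 + 751 = 101/576 + 751 = 432677/576 ≈ 751.18)
(J + (1105 + 8447))/(-992 + 7776) - (-21585 - 1*(-21263)) = (432677/576 + (1105 + 8447))/(-992 + 7776) - (-21585 - 1*(-21263)) = (432677/576 + 9552)/6784 - (-21585 + 21263) = (5934629/576)*(1/6784) - 1*(-322) = 5934629/3907584 + 322 = 1264176677/3907584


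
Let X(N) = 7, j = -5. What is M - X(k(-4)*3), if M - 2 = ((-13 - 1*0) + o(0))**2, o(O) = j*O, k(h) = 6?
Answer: 164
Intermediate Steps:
o(O) = -5*O
M = 171 (M = 2 + ((-13 - 1*0) - 5*0)**2 = 2 + ((-13 + 0) + 0)**2 = 2 + (-13 + 0)**2 = 2 + (-13)**2 = 2 + 169 = 171)
M - X(k(-4)*3) = 171 - 1*7 = 171 - 7 = 164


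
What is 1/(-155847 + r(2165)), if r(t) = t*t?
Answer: 1/4531378 ≈ 2.2068e-7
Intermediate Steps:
r(t) = t²
1/(-155847 + r(2165)) = 1/(-155847 + 2165²) = 1/(-155847 + 4687225) = 1/4531378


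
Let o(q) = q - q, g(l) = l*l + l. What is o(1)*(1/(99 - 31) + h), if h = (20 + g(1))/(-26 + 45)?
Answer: 0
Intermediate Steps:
g(l) = l + l² (g(l) = l² + l = l + l²)
h = 22/19 (h = (20 + 1*(1 + 1))/(-26 + 45) = (20 + 1*2)/19 = (20 + 2)*(1/19) = 22*(1/19) = 22/19 ≈ 1.1579)
o(q) = 0
o(1)*(1/(99 - 31) + h) = 0*(1/(99 - 31) + 22/19) = 0*(1/68 + 22/19) = 0*(1515/1292) = 0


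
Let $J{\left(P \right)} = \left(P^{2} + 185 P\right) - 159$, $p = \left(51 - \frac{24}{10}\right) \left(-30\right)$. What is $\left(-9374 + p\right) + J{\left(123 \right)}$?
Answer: $26893$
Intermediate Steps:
$p = -1458$ ($p = \left(51 - \frac{12}{5}\right) \left(-30\right) = \frac{243}{5} \left(-30\right) = -1458$)
$J{\left(P \right)} = -159 + P^{2} + 185 P$
$\left(-9374 + p\right) + J{\left(123 \right)} = \left(-9374 - 1458\right) + \left(-159 + 123^{2} + 185 \cdot 123\right) = -10832 + \left(-159 + 15129 + 22755\right) = -10832 + 37725 = 26893$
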